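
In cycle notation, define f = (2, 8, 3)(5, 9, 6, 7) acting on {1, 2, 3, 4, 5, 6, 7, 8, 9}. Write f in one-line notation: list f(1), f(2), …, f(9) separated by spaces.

Each element maps to the next entry in its cycle (wrapping to the front): 1→1, 2→8, 3→2, 4→4, 5→9, 6→7, 7→5, 8→3, 9→6.
So the one-line form is 1 8 2 4 9 7 5 3 6.

1 8 2 4 9 7 5 3 6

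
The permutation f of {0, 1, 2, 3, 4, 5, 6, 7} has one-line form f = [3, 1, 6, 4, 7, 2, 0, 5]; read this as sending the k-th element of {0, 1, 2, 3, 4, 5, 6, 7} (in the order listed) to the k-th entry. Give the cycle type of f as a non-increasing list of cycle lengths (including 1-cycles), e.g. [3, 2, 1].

The disjoint cycles are (0, 3, 4, 7, 5, 2, 6)(1), with lengths 7, 1 in non-increasing order.

[7, 1]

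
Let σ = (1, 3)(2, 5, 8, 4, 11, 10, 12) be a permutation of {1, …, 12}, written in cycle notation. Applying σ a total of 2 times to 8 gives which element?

8 lies in the 7-cycle (2, 5, 8, 4, 11, 10, 12).
Advancing 2 steps from 8: 8 → 4 → 11.

11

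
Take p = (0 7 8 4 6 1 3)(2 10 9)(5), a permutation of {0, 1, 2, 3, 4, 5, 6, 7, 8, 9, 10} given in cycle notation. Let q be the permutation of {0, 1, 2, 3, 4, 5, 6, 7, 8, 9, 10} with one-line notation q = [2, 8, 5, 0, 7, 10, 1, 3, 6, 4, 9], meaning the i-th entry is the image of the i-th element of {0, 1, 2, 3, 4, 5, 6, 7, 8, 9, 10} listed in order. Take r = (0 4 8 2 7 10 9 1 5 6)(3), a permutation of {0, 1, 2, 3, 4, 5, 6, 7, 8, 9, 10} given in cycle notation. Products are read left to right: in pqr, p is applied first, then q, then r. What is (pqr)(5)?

9

Chase 5: p(5) = 5; q(5) = 10; r(10) = 9. Hence (pqr)(5) = 9.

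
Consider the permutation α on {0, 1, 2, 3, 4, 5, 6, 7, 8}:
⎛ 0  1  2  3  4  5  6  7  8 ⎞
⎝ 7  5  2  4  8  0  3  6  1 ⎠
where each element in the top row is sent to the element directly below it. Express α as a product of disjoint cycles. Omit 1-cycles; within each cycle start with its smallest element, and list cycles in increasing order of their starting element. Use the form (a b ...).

(0 7 6 3 4 8 1 5)

Iterating α from 0 gives 0 → 7 → 6 → 3 → 4 → 8 → 1 → 5 → 0; that is the 8-cycle (0 7 6 3 4 8 1 5).
Repeating from the next unused element and collecting all non-trivial cycles gives (0 7 6 3 4 8 1 5).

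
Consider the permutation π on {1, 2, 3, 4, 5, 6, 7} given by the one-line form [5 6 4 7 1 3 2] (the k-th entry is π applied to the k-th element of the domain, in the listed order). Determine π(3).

3 is element number 3 of the domain, and entry number 3 of the one-line form is 4, so π(3) = 4.

4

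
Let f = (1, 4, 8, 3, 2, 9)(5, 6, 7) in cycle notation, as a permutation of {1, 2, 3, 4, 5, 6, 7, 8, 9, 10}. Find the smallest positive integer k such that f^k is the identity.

6

The cycle type of f is (6, 3, 1).
The order is lcm(6, 3) = 6.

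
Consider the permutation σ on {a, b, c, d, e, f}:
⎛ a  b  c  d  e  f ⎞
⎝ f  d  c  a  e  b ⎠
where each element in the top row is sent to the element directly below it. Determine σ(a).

f

The entry below a in the array is f, so σ(a) = f.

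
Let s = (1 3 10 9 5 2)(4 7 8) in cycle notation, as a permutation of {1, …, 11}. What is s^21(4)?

4

4 lies in the 3-cycle (4 7 8).
Since the cycle has length 3, s^21 acts on it the same as s^0 (21 mod 3 = 0).
So s^21(4) = 4.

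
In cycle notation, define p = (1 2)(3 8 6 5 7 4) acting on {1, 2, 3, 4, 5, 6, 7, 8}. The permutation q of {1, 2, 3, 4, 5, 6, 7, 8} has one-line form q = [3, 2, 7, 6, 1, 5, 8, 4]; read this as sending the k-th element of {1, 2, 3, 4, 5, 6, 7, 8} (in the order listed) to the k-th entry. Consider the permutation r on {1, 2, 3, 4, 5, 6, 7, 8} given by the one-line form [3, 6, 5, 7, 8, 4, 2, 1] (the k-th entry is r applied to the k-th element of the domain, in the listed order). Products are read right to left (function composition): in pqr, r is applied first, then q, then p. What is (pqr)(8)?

Chase 8: r(8) = 1; q(1) = 3; p(3) = 8. Hence (pqr)(8) = 8.

8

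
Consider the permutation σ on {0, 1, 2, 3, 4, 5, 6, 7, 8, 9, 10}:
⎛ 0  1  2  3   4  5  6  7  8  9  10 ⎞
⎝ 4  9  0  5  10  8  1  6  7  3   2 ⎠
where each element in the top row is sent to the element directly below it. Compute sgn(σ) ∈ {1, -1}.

In disjoint-cycle form the cycle lengths are 7, 4.
A cycle of length ℓ contributes ℓ−1 transpositions, so σ is a product of 6 + 3 = 9 transpositions — odd.

-1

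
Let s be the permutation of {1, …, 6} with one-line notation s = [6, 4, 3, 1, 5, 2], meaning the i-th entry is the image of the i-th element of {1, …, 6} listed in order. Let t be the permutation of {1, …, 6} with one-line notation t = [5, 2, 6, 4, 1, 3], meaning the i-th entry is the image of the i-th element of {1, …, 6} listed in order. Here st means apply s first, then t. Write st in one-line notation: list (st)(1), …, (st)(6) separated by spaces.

(st)(x) = t(s(x)). Computing each image: t(s(1)) = t(6) = 3, t(s(2)) = t(4) = 4, t(s(3)) = t(3) = 6, t(s(4)) = t(1) = 5, t(s(5)) = t(5) = 1, t(s(6)) = t(2) = 2.
Hence st = [3 4 6 5 1 2].

3 4 6 5 1 2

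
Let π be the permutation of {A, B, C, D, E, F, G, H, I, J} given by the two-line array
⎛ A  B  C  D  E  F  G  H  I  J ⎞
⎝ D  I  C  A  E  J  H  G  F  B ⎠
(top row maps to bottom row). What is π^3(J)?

Tracing J → B → … returns to J after 4 steps, so J lies in a 4-cycle (B, I, F, J).
Advancing 3 steps from J: J → B → I → F.

F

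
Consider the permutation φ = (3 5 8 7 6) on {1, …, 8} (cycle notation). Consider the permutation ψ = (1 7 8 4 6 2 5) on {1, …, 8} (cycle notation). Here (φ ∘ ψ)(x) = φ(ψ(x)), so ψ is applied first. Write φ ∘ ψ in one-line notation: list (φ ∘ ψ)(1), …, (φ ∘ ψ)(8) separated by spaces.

6 8 5 3 1 2 7 4

(φ ∘ ψ)(x) = φ(ψ(x)). Computing each image: φ(ψ(1)) = φ(7) = 6, φ(ψ(2)) = φ(5) = 8, φ(ψ(3)) = φ(3) = 5, φ(ψ(4)) = φ(6) = 3, φ(ψ(5)) = φ(1) = 1, φ(ψ(6)) = φ(2) = 2, φ(ψ(7)) = φ(8) = 7, φ(ψ(8)) = φ(4) = 4.
Hence φ ∘ ψ = [6 8 5 3 1 2 7 4].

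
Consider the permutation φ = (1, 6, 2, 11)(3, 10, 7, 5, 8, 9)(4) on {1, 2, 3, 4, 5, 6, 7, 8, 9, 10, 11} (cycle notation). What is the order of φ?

The cycle type of φ is (6, 4, 1).
The order of φ is the least common multiple of its cycle lengths: lcm(6, 4) = 12.

12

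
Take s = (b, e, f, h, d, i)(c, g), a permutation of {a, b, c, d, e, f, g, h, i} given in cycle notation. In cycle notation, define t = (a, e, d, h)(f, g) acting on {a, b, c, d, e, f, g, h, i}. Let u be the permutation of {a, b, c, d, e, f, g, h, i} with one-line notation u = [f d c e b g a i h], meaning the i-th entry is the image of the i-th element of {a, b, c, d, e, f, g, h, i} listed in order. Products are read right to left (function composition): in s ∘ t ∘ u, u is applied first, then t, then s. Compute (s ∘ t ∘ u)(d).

(s ∘ t ∘ u)(d) = s(t(u(d))). u(d) = e, then t(e) = d, then s(d) = i, so the result is i.

i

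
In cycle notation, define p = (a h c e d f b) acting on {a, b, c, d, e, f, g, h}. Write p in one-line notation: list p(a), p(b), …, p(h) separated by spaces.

Image by image: a→h, b→a, c→e, d→f, e→d, f→b, g→g, h→c.
Listing these in domain order gives h a e f d b g c.

h a e f d b g c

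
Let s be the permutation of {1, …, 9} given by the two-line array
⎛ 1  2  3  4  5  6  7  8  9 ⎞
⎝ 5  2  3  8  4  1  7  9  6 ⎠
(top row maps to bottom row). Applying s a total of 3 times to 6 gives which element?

Tracing 6 → 1 → … returns to 6 after 6 steps, so 6 lies in a 6-cycle (1 5 4 8 9 6).
Advancing 3 steps from 6: 6 → 1 → 5 → 4.

4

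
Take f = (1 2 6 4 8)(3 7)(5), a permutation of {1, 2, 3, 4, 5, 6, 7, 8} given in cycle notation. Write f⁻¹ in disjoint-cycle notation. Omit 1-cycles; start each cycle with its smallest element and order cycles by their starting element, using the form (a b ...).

If f sends a → b within a cycle, f⁻¹ sends b → a; equivalently, reverse each cycle.
After reversing and putting each cycle's least element first, f⁻¹ = (1 8 4 6 2)(3 7).

(1 8 4 6 2)(3 7)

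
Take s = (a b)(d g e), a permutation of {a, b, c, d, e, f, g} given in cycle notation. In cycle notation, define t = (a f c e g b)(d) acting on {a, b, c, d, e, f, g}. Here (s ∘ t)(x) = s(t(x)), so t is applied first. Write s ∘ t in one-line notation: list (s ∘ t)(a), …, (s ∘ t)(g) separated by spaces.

f b d g e c a

(s ∘ t)(x) = s(t(x)). Computing each image: s(t(a)) = s(f) = f, s(t(b)) = s(a) = b, s(t(c)) = s(e) = d, s(t(d)) = s(d) = g, s(t(e)) = s(g) = e, s(t(f)) = s(c) = c, s(t(g)) = s(b) = a.
Hence s ∘ t = [f b d g e c a].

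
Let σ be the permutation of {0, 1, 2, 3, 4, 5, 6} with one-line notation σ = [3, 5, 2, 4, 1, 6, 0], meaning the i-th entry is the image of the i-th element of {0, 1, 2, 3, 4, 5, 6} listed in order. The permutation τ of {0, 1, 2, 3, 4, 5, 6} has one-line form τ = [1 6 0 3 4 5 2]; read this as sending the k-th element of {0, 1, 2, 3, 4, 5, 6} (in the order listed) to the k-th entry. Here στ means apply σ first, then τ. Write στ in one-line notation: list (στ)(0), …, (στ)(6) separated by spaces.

(στ)(x) = τ(σ(x)). Computing each image: τ(σ(0)) = τ(3) = 3, τ(σ(1)) = τ(5) = 5, τ(σ(2)) = τ(2) = 0, τ(σ(3)) = τ(4) = 4, τ(σ(4)) = τ(1) = 6, τ(σ(5)) = τ(6) = 2, τ(σ(6)) = τ(0) = 1.
Hence στ = [3 5 0 4 6 2 1].

3 5 0 4 6 2 1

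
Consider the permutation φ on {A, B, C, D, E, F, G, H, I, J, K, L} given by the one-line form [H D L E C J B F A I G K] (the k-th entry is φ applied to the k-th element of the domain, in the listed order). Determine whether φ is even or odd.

even

In disjoint-cycle form the cycle lengths are 7, 5.
A cycle is odd iff its length is even; φ has 0 even-length cycles, so sgn(φ) = (−1)^0 and φ is even.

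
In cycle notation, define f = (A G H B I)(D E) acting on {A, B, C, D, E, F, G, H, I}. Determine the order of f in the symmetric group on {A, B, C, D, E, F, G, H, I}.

10

The cycle type of f is (5, 2, 1, 1).
The order of f is the least common multiple of its cycle lengths: lcm(5, 2) = 10.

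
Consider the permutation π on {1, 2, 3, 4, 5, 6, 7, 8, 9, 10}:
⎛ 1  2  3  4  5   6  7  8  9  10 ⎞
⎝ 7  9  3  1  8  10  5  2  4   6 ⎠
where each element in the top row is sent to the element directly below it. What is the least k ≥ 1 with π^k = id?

14

Decomposing into disjoint cycles gives cycle lengths 7, 2, 1.
The order is lcm(7, 2) = 14.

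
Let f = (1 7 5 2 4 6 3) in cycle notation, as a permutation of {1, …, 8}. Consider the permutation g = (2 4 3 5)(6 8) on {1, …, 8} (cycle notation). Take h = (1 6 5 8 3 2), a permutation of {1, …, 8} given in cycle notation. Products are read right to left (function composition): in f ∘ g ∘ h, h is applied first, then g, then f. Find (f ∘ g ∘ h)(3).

(f ∘ g ∘ h)(3) = f(g(h(3))). h(3) = 2, then g(2) = 4, then f(4) = 6, so the result is 6.

6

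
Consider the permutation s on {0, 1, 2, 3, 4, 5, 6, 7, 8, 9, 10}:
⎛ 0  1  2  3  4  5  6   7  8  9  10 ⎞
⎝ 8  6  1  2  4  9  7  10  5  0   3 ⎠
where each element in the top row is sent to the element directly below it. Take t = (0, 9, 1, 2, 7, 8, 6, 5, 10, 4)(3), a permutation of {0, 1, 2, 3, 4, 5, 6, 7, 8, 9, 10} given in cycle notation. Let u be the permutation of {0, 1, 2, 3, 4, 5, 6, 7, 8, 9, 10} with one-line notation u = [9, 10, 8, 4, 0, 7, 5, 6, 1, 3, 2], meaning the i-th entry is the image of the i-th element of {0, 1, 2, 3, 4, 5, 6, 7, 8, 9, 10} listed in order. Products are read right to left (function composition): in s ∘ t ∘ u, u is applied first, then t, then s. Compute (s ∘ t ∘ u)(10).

Chase 10: u(10) = 2; t(2) = 7; s(7) = 10. Hence (s ∘ t ∘ u)(10) = 10.

10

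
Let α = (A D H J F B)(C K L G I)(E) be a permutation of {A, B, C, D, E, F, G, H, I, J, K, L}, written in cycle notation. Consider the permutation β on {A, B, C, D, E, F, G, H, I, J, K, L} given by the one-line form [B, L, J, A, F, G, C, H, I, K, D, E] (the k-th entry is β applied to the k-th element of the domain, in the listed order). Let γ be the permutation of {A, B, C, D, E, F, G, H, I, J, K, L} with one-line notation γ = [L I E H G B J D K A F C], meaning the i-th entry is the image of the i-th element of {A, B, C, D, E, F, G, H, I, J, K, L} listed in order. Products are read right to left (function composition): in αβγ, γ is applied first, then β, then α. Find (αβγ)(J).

A

(αβγ)(J) = α(β(γ(J))). γ(J) = A, then β(A) = B, then α(B) = A, so the result is A.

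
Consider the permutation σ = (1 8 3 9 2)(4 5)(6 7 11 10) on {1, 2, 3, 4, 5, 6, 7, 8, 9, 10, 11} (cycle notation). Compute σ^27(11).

11 lies in the 4-cycle (6 7 11 10).
Powers repeat with period 4 on this cycle, and 27 mod 4 = 3, so σ^27(11) = σ^3(11).
Advancing 3 steps from 11: 11 → 10 → 6 → 7.

7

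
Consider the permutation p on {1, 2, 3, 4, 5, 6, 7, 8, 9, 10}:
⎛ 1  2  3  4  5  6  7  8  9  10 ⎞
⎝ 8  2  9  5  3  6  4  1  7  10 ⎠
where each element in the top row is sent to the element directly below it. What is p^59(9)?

3

Tracing 9 → 7 → … returns to 9 after 5 steps, so 9 lies in a 5-cycle (3 9 7 4 5).
On a 5-cycle, p^5 is the identity, so p^59 = p^4 there (59 ≡ 4 mod 5).
Stepping 4 places around the cycle: 9 → 7 → 4 → 5 → 3.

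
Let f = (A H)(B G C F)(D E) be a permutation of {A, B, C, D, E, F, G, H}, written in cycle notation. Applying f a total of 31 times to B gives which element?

B lies in the 4-cycle (B G C F).
On a 4-cycle, f^4 is the identity, so f^31 = f^3 there (31 ≡ 3 mod 4).
Advancing 3 steps from B: B → G → C → F.

F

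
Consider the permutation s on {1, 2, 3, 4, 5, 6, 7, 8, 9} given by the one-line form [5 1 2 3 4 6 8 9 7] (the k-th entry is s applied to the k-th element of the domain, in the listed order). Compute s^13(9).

7

Tracing 9 → 7 → … returns to 9 after 3 steps, so 9 lies in a 3-cycle (7, 8, 9).
On a 3-cycle, s^3 is the identity, so s^13 = s^1 there (13 ≡ 1 mod 3).
Stepping 1 place around the cycle: 9 → 7.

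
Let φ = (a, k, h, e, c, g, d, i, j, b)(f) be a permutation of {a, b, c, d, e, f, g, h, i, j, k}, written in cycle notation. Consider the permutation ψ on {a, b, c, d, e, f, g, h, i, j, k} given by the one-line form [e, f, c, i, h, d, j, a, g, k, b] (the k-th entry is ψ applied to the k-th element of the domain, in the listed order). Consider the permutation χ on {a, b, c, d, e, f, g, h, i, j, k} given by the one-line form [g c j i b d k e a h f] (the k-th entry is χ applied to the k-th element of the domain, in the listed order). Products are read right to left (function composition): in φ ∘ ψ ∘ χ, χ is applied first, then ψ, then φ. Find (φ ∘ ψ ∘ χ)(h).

e

Apply the permutations in order: χ(h) = e, then ψ(e) = h, then φ(h) = e. So (φ ∘ ψ ∘ χ)(h) = e.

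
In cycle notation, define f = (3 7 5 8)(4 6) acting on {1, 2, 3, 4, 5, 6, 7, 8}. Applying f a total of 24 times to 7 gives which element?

7 lies in the 4-cycle (3 7 5 8).
On a 4-cycle, f^4 is the identity, so f^24 = f^0 there (24 ≡ 0 mod 4).
So f^24(7) = 7.

7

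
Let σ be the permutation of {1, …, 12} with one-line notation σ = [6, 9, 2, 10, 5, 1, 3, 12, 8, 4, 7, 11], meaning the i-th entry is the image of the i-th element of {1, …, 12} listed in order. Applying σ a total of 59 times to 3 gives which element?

Tracing 3 → 2 → … returns to 3 after 7 steps, so 3 lies in a 7-cycle (2, 9, 8, 12, 11, 7, 3).
On a 7-cycle, σ^7 is the identity, so σ^59 = σ^3 there (59 ≡ 3 mod 7).
Advancing 3 steps from 3: 3 → 2 → 9 → 8.

8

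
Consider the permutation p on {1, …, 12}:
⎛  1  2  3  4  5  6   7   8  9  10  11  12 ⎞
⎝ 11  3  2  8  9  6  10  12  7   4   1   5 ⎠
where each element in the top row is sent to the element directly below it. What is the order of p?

The disjoint-cycle form of p has cycle lengths 7, 2, 2, 1.
The order of p is the least common multiple of its cycle lengths: lcm(7, 2, 2) = 14.

14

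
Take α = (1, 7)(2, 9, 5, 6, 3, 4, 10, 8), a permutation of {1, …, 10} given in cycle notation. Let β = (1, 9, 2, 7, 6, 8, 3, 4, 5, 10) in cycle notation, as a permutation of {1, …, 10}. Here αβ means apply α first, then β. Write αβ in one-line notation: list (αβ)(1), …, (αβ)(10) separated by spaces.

Chase each element through α then β: 1 → 7 → 6; 2 → 9 → 2; 3 → 4 → 5; 4 → 10 → 1; 5 → 6 → 8; 6 → 3 → 4; 7 → 1 → 9; 8 → 2 → 7; 9 → 5 → 10; 10 → 8 → 3.
So αβ in one-line form is 6 2 5 1 8 4 9 7 10 3.

6 2 5 1 8 4 9 7 10 3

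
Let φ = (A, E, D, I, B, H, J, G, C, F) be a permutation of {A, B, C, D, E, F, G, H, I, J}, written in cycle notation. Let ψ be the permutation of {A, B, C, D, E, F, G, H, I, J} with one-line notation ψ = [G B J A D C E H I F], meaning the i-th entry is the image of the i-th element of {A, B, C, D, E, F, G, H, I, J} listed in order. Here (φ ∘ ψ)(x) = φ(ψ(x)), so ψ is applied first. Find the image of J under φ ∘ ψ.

A

ψ(J) = F, then φ(F) = A; composing gives (φ ∘ ψ)(J) = A.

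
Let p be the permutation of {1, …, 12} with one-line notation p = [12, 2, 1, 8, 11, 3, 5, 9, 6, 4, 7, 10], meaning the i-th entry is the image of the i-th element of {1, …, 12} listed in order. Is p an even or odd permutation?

In disjoint-cycle form the cycle lengths are 8, 3, 1.
A cycle is odd iff its length is even; p has 1 even-length cycle, so sgn(p) = (−1)^1 and p is odd.

odd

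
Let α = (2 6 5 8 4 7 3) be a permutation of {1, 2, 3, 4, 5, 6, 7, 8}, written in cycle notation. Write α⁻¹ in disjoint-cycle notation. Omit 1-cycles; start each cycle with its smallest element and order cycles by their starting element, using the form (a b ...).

If α sends a → b within a cycle, α⁻¹ sends b → a; equivalently, reverse each cycle.
After reversing and putting each cycle's least element first, α⁻¹ = (2 3 7 4 8 5 6).

(2 3 7 4 8 5 6)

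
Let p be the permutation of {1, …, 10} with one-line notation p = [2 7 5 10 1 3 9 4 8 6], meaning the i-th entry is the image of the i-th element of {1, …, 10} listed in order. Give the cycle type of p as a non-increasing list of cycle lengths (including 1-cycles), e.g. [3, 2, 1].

The disjoint cycles are (1, 2, 7, 9, 8, 4, 10, 6, 3, 5), with lengths 10 in non-increasing order.

[10]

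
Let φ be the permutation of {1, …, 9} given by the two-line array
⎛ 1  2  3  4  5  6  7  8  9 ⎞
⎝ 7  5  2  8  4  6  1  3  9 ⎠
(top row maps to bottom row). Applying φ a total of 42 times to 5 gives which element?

8

Tracing 5 → 4 → … returns to 5 after 5 steps, so 5 lies in a 5-cycle (2 5 4 8 3).
Since the cycle has length 5, φ^42 acts on it the same as φ^2 (42 mod 5 = 2).
Stepping 2 places around the cycle: 5 → 4 → 8.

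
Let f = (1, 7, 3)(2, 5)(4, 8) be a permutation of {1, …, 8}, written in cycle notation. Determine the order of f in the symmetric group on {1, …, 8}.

The disjoint cycles have lengths 3, 2, 2, 1.
The order of f is the least common multiple of its cycle lengths: lcm(3, 2, 2) = 6.

6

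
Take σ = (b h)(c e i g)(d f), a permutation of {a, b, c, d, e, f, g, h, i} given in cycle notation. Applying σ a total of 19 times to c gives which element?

c lies in the 4-cycle (c e i g).
On a 4-cycle, σ^4 is the identity, so σ^19 = σ^3 there (19 ≡ 3 mod 4).
Stepping 3 places around the cycle: c → e → i → g.

g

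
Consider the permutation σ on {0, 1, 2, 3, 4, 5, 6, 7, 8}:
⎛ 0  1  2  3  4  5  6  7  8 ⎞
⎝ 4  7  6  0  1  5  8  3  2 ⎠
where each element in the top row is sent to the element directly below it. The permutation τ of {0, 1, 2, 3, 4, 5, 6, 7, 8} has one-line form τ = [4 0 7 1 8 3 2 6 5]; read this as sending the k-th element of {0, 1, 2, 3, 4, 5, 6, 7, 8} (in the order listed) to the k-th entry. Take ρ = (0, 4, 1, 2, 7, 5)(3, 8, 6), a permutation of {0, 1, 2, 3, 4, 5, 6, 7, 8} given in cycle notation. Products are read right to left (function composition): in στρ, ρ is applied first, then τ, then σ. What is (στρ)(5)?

Apply the permutations in order: ρ(5) = 0, then τ(0) = 4, then σ(4) = 1. So (στρ)(5) = 1.

1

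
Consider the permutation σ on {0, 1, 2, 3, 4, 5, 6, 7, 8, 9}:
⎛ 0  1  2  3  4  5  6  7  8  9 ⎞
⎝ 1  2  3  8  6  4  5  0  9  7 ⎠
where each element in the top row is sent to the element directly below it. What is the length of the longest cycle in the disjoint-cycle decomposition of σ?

Decomposing into disjoint cycles gives (0 1 2 3 8 9 7)(4 6 5); the longest has length 7.

7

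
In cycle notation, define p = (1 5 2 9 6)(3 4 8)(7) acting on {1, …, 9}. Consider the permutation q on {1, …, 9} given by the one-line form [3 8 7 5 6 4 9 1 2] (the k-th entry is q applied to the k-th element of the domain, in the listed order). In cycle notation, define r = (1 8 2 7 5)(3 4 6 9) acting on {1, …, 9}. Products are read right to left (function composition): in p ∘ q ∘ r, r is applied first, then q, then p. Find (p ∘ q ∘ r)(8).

Chase 8: r(8) = 2; q(2) = 8; p(8) = 3. Hence (p ∘ q ∘ r)(8) = 3.

3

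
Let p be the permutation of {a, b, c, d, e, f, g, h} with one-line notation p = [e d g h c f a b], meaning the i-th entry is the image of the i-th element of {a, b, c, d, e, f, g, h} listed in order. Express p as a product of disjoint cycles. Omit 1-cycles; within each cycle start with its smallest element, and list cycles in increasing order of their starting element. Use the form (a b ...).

(a e c g)(b d h)

Iterating p from a gives a → e → c → g → a; that is the 4-cycle (a e c g).
Continuing from each remaining unvisited element yields (a e c g)(b d h).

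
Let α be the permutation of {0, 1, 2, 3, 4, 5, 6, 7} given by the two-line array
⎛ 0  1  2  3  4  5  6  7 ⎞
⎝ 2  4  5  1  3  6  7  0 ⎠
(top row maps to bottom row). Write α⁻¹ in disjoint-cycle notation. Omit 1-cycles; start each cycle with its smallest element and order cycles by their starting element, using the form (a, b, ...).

First write α in disjoint cycles: (0, 2, 5, 6, 7)(1, 4, 3).
Reversing each cycle (and rotating so the smallest element leads) gives α⁻¹ = (0, 7, 6, 5, 2)(1, 3, 4).

(0, 7, 6, 5, 2)(1, 3, 4)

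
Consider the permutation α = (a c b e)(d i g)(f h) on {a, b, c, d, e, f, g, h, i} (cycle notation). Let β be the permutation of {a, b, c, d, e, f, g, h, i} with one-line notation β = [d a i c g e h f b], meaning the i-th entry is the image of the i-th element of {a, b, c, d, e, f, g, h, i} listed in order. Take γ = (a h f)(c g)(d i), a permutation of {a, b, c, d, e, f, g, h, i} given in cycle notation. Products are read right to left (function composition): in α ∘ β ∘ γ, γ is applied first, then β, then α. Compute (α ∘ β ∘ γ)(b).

c

Chase b: γ(b) = b; β(b) = a; α(a) = c. Hence (α ∘ β ∘ γ)(b) = c.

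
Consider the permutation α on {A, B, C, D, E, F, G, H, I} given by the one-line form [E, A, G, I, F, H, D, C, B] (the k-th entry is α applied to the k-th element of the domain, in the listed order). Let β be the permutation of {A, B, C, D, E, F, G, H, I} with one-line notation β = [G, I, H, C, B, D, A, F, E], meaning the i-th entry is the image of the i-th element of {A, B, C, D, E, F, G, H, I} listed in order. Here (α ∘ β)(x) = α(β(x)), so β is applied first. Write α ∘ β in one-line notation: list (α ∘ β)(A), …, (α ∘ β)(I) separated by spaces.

(α ∘ β)(x) = α(β(x)). Computing each image: α(β(A)) = α(G) = D, α(β(B)) = α(I) = B, α(β(C)) = α(H) = C, α(β(D)) = α(C) = G, α(β(E)) = α(B) = A, α(β(F)) = α(D) = I, α(β(G)) = α(A) = E, α(β(H)) = α(F) = H, α(β(I)) = α(E) = F.
Hence α ∘ β = [D B C G A I E H F].

D B C G A I E H F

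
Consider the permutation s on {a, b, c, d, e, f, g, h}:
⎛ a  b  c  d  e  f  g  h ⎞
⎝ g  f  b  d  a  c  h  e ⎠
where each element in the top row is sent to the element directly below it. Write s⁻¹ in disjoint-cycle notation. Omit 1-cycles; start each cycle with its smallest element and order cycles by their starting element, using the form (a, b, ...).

(a, e, h, g)(b, c, f)

The cycle decomposition of s is (a, g, h, e)(b, f, c).
Reversing each cycle (and rotating so the smallest element leads) gives s⁻¹ = (a, e, h, g)(b, c, f).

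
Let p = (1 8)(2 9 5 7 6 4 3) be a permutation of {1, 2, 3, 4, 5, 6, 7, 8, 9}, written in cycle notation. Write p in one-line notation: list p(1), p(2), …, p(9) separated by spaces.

8 9 2 3 7 4 6 1 5

Each element maps to the next entry in its cycle (wrapping to the front): 1→8, 2→9, 3→2, 4→3, 5→7, 6→4, 7→6, 8→1, 9→5.
So the one-line form is 8 9 2 3 7 4 6 1 5.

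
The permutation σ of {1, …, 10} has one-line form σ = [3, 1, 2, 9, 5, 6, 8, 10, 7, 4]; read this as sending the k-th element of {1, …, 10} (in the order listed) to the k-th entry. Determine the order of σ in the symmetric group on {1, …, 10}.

15

The disjoint-cycle form of σ has cycle lengths 5, 3, 1, 1.
The order of σ is the least common multiple of its cycle lengths: lcm(5, 3) = 15.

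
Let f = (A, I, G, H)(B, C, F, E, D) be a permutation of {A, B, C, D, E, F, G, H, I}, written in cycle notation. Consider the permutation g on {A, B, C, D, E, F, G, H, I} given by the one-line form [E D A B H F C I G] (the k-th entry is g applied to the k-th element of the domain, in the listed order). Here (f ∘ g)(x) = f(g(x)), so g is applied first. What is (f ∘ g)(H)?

G

(f ∘ g)(H) = f(g(H)). g(H) = I, then f(I) = G. So (f ∘ g)(H) = G.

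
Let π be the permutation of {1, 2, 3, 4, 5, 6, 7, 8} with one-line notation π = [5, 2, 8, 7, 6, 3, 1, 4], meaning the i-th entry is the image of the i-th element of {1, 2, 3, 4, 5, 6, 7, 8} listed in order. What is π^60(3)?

1

Tracing 3 → 8 → … returns to 3 after 7 steps, so 3 lies in a 7-cycle (1 5 6 3 8 4 7).
Since the cycle has length 7, π^60 acts on it the same as π^4 (60 mod 7 = 4).
Stepping 4 places around the cycle: 3 → 8 → 4 → 7 → 1.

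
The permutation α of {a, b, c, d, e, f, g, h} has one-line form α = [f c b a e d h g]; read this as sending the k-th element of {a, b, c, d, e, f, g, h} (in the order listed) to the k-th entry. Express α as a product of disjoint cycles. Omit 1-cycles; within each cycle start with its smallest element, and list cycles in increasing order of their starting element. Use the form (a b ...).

Start at a and follow images: a → f → d → a, giving the cycle (a f d).
Repeating from the next unused element and collecting all non-trivial cycles gives (a f d)(b c)(g h).

(a f d)(b c)(g h)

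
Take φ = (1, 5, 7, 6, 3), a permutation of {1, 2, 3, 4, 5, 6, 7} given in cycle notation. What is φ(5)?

In the cycle (1, 5, 7, 6, 3), 5 is followed by 7, so φ(5) = 7.

7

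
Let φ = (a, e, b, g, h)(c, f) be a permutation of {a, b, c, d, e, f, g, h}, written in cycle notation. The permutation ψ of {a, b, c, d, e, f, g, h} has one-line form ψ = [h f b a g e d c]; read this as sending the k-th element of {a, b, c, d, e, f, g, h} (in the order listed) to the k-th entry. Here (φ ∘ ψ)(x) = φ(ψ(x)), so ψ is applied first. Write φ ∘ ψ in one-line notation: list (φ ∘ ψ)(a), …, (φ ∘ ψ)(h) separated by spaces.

a c g e h b d f

(φ ∘ ψ)(x) = φ(ψ(x)). Computing each image: φ(ψ(a)) = φ(h) = a, φ(ψ(b)) = φ(f) = c, φ(ψ(c)) = φ(b) = g, φ(ψ(d)) = φ(a) = e, φ(ψ(e)) = φ(g) = h, φ(ψ(f)) = φ(e) = b, φ(ψ(g)) = φ(d) = d, φ(ψ(h)) = φ(c) = f.
Hence φ ∘ ψ = [a c g e h b d f].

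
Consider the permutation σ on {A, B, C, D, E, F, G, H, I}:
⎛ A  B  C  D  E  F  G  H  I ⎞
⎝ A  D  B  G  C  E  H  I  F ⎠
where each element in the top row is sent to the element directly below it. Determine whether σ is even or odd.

In disjoint-cycle form the cycle lengths are 8, 1.
A cycle of length ℓ contributes ℓ−1 transpositions, so σ is a product of 7 transpositions — odd.

odd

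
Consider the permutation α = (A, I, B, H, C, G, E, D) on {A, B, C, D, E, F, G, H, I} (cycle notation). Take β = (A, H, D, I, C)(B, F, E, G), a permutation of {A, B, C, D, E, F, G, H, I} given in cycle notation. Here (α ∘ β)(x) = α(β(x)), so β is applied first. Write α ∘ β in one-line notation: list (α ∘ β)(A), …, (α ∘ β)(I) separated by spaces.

C F I B E D H A G

(α ∘ β)(x) = α(β(x)). Computing each image: α(β(A)) = α(H) = C, α(β(B)) = α(F) = F, α(β(C)) = α(A) = I, α(β(D)) = α(I) = B, α(β(E)) = α(G) = E, α(β(F)) = α(E) = D, α(β(G)) = α(B) = H, α(β(H)) = α(D) = A, α(β(I)) = α(C) = G.
Hence α ∘ β = [C F I B E D H A G].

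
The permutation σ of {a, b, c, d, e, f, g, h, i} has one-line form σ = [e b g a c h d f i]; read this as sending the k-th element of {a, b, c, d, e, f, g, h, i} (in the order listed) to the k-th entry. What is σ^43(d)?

Tracing d → a → … returns to d after 5 steps, so d lies in a 5-cycle (a e c g d).
Since the cycle has length 5, σ^43 acts on it the same as σ^3 (43 mod 5 = 3).
Advancing 3 steps from d: d → a → e → c.

c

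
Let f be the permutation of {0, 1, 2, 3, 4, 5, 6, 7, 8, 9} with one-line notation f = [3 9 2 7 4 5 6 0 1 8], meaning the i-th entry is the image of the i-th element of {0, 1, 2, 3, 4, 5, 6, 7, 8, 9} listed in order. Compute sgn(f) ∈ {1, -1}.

In disjoint-cycle form the cycle lengths are 3, 3, 1, 1, 1, 1.
A cycle of length ℓ contributes ℓ−1 transpositions, so f is a product of 2 + 2 = 4 transpositions — even.

1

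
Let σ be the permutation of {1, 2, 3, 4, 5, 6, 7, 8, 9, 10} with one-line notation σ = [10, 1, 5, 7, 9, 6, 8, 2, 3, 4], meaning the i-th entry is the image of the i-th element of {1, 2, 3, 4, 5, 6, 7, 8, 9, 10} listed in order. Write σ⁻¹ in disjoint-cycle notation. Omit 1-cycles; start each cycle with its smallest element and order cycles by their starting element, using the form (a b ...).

The cycle decomposition of σ is (1 10 4 7 8 2)(3 5 9).
Reversing each cycle (and rotating so the smallest element leads) gives σ⁻¹ = (1 2 8 7 4 10)(3 9 5).

(1 2 8 7 4 10)(3 9 5)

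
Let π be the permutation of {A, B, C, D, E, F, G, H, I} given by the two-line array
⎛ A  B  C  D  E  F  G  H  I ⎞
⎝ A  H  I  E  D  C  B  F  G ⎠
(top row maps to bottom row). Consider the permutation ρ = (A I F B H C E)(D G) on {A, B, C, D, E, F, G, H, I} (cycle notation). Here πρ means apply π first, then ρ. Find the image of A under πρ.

First apply π: π(A) = A, then ρ(A) = I. Thus (πρ)(A) = I.

I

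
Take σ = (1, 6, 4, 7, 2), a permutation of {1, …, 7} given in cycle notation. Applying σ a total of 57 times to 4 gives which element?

2

4 lies in the 5-cycle (1, 6, 4, 7, 2).
Since the cycle has length 5, σ^57 acts on it the same as σ^2 (57 mod 5 = 2).
Advancing 2 steps from 4: 4 → 7 → 2.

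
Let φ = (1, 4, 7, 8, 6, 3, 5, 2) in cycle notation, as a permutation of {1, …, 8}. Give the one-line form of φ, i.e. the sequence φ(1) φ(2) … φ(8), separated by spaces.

Each element maps to the next entry in its cycle (wrapping to the front): 1→4, 2→1, 3→5, 4→7, 5→2, 6→3, 7→8, 8→6.
So the one-line form is 4 1 5 7 2 3 8 6.

4 1 5 7 2 3 8 6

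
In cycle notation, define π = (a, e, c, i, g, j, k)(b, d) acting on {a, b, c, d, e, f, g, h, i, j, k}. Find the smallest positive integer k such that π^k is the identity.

14

The disjoint cycles have lengths 7, 2, 1, 1.
The order of π is the least common multiple of its cycle lengths: lcm(7, 2) = 14.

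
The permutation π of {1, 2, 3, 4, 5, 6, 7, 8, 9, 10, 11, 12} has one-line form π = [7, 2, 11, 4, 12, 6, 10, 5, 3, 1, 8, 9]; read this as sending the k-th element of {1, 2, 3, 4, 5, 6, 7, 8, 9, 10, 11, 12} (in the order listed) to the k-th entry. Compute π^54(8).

8

Tracing 8 → 5 → … returns to 8 after 6 steps, so 8 lies in a 6-cycle (3, 11, 8, 5, 12, 9).
Powers repeat with period 6 on this cycle, and 54 mod 6 = 0, so π^54(8) = π^0(8).
So π^54(8) = 8.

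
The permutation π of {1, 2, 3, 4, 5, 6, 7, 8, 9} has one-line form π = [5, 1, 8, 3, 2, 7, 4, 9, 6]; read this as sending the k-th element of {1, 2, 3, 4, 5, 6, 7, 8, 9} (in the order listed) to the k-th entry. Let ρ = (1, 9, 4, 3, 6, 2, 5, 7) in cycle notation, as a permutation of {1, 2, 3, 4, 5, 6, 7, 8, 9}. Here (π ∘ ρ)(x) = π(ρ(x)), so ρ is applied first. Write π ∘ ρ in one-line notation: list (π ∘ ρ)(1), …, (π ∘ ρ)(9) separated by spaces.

6 2 7 8 4 1 5 9 3

Chase each element through ρ then π: 1 → 9 → 6; 2 → 5 → 2; 3 → 6 → 7; 4 → 3 → 8; 5 → 7 → 4; 6 → 2 → 1; 7 → 1 → 5; 8 → 8 → 9; 9 → 4 → 3.
So π ∘ ρ in one-line form is 6 2 7 8 4 1 5 9 3.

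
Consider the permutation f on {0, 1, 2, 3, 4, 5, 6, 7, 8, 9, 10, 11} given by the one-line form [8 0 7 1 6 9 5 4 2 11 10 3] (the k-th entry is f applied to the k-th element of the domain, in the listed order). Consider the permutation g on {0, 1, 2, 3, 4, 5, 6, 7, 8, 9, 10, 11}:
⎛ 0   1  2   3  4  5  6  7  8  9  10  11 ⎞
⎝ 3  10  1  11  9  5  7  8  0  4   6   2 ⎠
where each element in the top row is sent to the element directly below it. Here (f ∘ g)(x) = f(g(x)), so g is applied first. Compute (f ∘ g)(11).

(f ∘ g)(11) = f(g(11)). g(11) = 2, then f(2) = 7. So (f ∘ g)(11) = 7.

7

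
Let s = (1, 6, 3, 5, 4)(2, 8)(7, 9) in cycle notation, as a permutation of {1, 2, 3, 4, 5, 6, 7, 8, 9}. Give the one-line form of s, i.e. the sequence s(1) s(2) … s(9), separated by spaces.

Each element maps to the next entry in its cycle (wrapping to the front): 1→6, 2→8, 3→5, 4→1, 5→4, 6→3, 7→9, 8→2, 9→7.
So the one-line form is 6 8 5 1 4 3 9 2 7.

6 8 5 1 4 3 9 2 7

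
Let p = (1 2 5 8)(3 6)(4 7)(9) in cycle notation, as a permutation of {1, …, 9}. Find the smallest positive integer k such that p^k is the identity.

The disjoint cycles have lengths 4, 2, 2, 1.
The order of p is the least common multiple of its cycle lengths: lcm(4, 2, 2) = 4.

4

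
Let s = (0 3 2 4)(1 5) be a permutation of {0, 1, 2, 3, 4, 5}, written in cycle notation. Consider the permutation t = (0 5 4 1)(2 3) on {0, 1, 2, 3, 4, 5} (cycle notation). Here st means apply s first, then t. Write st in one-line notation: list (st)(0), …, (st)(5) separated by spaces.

2 4 1 3 5 0

(st)(x) = t(s(x)). Computing each image: t(s(0)) = t(3) = 2, t(s(1)) = t(5) = 4, t(s(2)) = t(4) = 1, t(s(3)) = t(2) = 3, t(s(4)) = t(0) = 5, t(s(5)) = t(1) = 0.
Hence st = [2 4 1 3 5 0].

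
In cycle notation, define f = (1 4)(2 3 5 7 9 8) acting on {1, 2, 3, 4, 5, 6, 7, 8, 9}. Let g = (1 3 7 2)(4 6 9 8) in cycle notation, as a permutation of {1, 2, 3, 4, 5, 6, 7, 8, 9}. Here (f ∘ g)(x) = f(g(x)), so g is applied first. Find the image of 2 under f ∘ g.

4

(f ∘ g)(2) = f(g(2)). g(2) = 1, then f(1) = 4. So (f ∘ g)(2) = 4.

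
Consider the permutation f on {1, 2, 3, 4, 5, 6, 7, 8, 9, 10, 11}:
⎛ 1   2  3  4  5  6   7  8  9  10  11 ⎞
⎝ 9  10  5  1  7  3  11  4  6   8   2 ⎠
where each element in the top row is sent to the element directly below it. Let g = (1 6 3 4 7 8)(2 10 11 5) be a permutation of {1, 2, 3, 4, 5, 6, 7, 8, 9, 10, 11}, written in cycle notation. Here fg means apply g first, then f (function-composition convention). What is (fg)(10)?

2

g(10) = 11, then f(11) = 2; composing gives (fg)(10) = 2.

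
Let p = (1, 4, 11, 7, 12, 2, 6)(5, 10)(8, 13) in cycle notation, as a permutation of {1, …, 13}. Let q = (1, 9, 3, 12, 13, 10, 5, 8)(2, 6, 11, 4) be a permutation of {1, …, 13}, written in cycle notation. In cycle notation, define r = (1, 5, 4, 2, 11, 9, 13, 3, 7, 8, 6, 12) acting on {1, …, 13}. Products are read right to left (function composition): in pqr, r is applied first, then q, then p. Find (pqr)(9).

5

(pqr)(9) = p(q(r(9))). r(9) = 13, then q(13) = 10, then p(10) = 5, so the result is 5.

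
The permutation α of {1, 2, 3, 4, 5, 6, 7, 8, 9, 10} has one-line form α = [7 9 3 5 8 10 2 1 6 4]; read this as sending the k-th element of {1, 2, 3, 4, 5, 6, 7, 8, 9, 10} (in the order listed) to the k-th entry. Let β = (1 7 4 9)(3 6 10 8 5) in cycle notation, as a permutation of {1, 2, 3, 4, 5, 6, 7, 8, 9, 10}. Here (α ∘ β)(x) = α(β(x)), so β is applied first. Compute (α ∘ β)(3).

10

β(3) = 6, then α(6) = 10; composing gives (α ∘ β)(3) = 10.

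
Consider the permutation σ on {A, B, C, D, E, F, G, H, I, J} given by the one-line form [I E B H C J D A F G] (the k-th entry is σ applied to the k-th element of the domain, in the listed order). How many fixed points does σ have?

No element satisfies σ(x) = x, so there are 0 fixed points.

0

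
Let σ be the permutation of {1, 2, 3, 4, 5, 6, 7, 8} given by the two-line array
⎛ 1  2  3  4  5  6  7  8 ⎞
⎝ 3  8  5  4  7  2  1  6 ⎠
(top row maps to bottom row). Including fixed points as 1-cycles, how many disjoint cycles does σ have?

3

The cycle decomposition is (1, 3, 5, 7)(2, 8, 6)(4), which has 3 cycles (counting 1-cycles).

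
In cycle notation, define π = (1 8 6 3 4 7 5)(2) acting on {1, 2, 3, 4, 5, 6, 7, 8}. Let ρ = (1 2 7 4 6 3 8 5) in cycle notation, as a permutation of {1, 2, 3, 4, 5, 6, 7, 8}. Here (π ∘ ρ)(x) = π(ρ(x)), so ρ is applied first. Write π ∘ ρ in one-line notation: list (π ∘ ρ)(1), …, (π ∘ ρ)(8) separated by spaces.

(π ∘ ρ)(x) = π(ρ(x)). Computing each image: π(ρ(1)) = π(2) = 2, π(ρ(2)) = π(7) = 5, π(ρ(3)) = π(8) = 6, π(ρ(4)) = π(6) = 3, π(ρ(5)) = π(1) = 8, π(ρ(6)) = π(3) = 4, π(ρ(7)) = π(4) = 7, π(ρ(8)) = π(5) = 1.
Hence π ∘ ρ = [2 5 6 3 8 4 7 1].

2 5 6 3 8 4 7 1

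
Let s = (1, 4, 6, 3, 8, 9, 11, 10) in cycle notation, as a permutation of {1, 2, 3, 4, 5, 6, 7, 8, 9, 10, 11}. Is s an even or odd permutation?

The cycle lengths are 8, 1, 1, 1.
A cycle is odd iff its length is even; s has 1 even-length cycle, so sgn(s) = (−1)^1 and s is odd.

odd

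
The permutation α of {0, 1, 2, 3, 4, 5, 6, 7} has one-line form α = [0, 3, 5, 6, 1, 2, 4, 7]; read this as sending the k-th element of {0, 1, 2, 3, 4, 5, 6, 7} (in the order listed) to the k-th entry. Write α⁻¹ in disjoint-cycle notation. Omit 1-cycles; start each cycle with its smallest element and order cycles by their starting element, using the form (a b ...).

First write α in disjoint cycles: (1 3 6 4)(2 5).
Reversing each cycle (and rotating so the smallest element leads) gives α⁻¹ = (1 4 6 3)(2 5).

(1 4 6 3)(2 5)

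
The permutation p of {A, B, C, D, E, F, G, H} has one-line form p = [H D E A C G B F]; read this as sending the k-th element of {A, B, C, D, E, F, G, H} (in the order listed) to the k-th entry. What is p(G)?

G is element number 7 of the domain, and entry number 7 of the one-line form is B, so p(G) = B.

B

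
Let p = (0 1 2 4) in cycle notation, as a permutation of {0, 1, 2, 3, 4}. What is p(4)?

4 appears in (0 1 2 4); the next entry (wrapping around) is 0.

0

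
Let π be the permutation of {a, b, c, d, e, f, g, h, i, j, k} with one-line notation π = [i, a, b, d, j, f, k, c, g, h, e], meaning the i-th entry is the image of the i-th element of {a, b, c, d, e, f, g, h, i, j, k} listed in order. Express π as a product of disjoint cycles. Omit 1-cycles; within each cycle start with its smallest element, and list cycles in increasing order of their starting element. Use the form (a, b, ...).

(a, i, g, k, e, j, h, c, b)

Start at a and follow images: a → i → g → k → e → j → h → c → b → a, giving the cycle (a, i, g, k, e, j, h, c, b).
Repeating from the next unused element and collecting all non-trivial cycles gives (a, i, g, k, e, j, h, c, b).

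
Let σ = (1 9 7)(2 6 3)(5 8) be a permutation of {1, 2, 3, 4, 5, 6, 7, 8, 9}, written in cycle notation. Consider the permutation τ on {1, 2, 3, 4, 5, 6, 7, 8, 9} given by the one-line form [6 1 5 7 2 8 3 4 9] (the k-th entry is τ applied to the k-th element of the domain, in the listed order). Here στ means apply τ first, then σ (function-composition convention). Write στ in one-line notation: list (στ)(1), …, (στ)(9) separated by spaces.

3 9 8 1 6 5 2 4 7

Chase each element through τ then σ: 1 → 6 → 3; 2 → 1 → 9; 3 → 5 → 8; 4 → 7 → 1; 5 → 2 → 6; 6 → 8 → 5; 7 → 3 → 2; 8 → 4 → 4; 9 → 9 → 7.
So στ in one-line form is 3 9 8 1 6 5 2 4 7.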